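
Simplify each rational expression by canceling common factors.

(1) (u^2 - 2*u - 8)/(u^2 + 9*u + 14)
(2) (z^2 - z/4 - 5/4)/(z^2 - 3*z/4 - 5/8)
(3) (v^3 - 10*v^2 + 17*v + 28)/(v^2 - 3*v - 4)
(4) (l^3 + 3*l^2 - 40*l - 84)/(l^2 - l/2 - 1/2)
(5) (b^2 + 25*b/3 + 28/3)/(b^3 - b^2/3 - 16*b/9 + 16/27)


(1) = (u - 4)/(u + 7)
(2) = (2*z + 2)/(2*z + 1)
(3) = v - 7
(4) = (2*l^3 + 6*l^2 - 80*l - 168)/(2*l^2 - l - 1)
(5) = (9*b + 63)/(9*b^2 - 15*b + 4)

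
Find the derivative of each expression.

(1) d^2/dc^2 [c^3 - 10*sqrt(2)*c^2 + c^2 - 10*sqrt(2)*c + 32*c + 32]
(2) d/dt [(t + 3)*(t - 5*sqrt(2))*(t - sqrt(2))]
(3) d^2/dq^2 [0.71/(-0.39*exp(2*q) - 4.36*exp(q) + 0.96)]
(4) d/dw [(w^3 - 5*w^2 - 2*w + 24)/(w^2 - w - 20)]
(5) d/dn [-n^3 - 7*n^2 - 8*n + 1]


(1) = 6*c - 20*sqrt(2) + 2
(2) = 3*t^2 - 12*sqrt(2)*t + 6*t - 18*sqrt(2) + 10
(3) = (-0.71*(0.78*exp(q) + 4.36)*(1.56*exp(q) + 8.72)*exp(q) + (1.1076*exp(q) + 3.0956)*(0.39*exp(2*q) + 4.36*exp(q) - 0.96))*exp(q)/(0.39*exp(2*q) + 4.36*exp(q) - 0.96)^3
(4) = (w^4 - 2*w^3 - 53*w^2 + 152*w + 64)/(w^4 - 2*w^3 - 39*w^2 + 40*w + 400)
(5) = -3*n^2 - 14*n - 8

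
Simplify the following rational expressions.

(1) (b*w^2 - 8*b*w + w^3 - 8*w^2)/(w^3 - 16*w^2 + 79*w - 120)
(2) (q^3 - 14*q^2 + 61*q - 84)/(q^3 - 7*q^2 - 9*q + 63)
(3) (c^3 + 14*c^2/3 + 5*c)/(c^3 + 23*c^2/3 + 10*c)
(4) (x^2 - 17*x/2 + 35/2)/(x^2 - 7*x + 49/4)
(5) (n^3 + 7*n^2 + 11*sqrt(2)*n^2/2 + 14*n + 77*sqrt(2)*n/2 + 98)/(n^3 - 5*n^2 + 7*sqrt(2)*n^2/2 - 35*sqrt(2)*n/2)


(1) = (b*w + w^2)/(w^2 - 8*w + 15)
(2) = (q - 4)/(q + 3)
(3) = (c + 3)/(c + 6)
(4) = (2*x - 10)/(2*x - 7)
(5) = (4*n^2 + n*(8*sqrt(2) + 28) + 56*sqrt(2))/(4*n^2 - 20*n)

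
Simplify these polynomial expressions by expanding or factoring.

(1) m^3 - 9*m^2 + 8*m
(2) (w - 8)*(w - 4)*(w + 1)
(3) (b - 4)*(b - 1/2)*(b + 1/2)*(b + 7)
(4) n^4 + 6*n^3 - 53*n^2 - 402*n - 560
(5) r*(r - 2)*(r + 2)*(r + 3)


(1) = m*(m - 8)*(m - 1)
(2) = w^3 - 11*w^2 + 20*w + 32
(3) = b^4 + 3*b^3 - 113*b^2/4 - 3*b/4 + 7
(4) = (n - 8)*(n + 2)*(n + 5)*(n + 7)
(5) = r^4 + 3*r^3 - 4*r^2 - 12*r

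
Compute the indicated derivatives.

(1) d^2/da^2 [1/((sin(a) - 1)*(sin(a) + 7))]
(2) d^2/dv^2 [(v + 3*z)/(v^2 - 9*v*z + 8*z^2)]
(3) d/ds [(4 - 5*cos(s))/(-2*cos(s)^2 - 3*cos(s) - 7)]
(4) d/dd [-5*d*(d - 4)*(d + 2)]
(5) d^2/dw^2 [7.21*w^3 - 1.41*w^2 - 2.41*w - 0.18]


(1) = (-83*sin(a) + sin(3*a) + 11*cos(2*a) - 97)/((sin(a) - 1)^2*(sin(a) + 7)^3)
(2) = 2*(3*(-v + 2*z)*(v^2 - 9*v*z + 8*z^2) + (v + 3*z)*(2*v - 9*z)^2)/(v^2 - 9*v*z + 8*z^2)^3
(3) = (10*cos(s)^2 - 16*cos(s) - 47)*sin(s)/(3*cos(s) + cos(2*s) + 8)^2
(4) = -15*d^2 + 20*d + 40
(5) = 43.26*w - 2.82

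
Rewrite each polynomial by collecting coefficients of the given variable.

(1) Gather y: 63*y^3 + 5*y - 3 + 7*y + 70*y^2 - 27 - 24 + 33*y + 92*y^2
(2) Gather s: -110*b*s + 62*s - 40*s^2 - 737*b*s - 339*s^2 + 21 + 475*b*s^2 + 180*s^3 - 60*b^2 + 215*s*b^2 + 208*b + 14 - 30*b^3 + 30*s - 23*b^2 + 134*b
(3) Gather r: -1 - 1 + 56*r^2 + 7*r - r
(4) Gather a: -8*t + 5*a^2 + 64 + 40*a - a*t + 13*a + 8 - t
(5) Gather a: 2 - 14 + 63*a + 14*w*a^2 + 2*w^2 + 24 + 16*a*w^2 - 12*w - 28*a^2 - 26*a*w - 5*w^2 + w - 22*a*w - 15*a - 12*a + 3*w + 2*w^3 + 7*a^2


(1) = 63*y^3 + 162*y^2 + 45*y - 54
(2) = -30*b^3 - 83*b^2 + 342*b + 180*s^3 + s^2*(475*b - 379) + s*(215*b^2 - 847*b + 92) + 35
(3) = 56*r^2 + 6*r - 2
(4) = 5*a^2 + a*(53 - t) - 9*t + 72
(5) = a^2*(14*w - 21) + a*(16*w^2 - 48*w + 36) + 2*w^3 - 3*w^2 - 8*w + 12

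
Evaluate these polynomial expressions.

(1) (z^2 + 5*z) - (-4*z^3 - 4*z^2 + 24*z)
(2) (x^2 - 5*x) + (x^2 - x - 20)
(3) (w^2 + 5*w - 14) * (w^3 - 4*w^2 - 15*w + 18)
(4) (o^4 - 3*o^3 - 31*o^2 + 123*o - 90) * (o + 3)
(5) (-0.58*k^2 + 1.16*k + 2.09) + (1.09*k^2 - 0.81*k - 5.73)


(1) = 4*z^3 + 5*z^2 - 19*z
(2) = 2*x^2 - 6*x - 20
(3) = w^5 + w^4 - 49*w^3 - w^2 + 300*w - 252
(4) = o^5 - 40*o^3 + 30*o^2 + 279*o - 270
(5) = 0.51*k^2 + 0.35*k - 3.64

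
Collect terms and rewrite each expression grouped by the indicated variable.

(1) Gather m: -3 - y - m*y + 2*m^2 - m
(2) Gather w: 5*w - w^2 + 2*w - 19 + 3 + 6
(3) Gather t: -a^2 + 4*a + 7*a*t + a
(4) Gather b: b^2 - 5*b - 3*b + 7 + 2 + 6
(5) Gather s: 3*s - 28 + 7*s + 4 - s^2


(1) = 2*m^2 + m*(-y - 1) - y - 3
(2) = -w^2 + 7*w - 10
(3) = -a^2 + 7*a*t + 5*a
(4) = b^2 - 8*b + 15
(5) = -s^2 + 10*s - 24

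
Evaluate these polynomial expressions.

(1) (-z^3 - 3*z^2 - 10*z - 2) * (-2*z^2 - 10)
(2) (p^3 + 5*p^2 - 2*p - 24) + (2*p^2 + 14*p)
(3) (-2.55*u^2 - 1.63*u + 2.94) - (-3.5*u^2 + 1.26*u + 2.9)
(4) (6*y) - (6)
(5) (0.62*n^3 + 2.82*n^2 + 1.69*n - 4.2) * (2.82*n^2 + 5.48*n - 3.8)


(1) = 2*z^5 + 6*z^4 + 30*z^3 + 34*z^2 + 100*z + 20
(2) = p^3 + 7*p^2 + 12*p - 24
(3) = 0.95*u^2 - 2.89*u + 0.04
(4) = 6*y - 6
(5) = 1.7484*n^5 + 11.35*n^4 + 17.8634*n^3 - 13.2988*n^2 - 29.438*n + 15.96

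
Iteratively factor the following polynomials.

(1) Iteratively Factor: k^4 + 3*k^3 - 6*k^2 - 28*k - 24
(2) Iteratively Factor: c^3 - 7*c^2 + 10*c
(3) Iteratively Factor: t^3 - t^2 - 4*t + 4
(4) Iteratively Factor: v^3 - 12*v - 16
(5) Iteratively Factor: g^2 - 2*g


(1) = (k + 2)*(k^3 + k^2 - 8*k - 12) = (k - 3)*(k + 2)*(k^2 + 4*k + 4) = (k - 3)*(k + 2)^2*(k + 2)
(2) = (c - 5)*(c^2 - 2*c) = (c - 5)*(c - 2)*(c)
(3) = (t - 2)*(t^2 + t - 2) = (t - 2)*(t + 2)*(t - 1)
(4) = (v - 4)*(v^2 + 4*v + 4) = (v - 4)*(v + 2)*(v + 2)
(5) = (g)*(g - 2)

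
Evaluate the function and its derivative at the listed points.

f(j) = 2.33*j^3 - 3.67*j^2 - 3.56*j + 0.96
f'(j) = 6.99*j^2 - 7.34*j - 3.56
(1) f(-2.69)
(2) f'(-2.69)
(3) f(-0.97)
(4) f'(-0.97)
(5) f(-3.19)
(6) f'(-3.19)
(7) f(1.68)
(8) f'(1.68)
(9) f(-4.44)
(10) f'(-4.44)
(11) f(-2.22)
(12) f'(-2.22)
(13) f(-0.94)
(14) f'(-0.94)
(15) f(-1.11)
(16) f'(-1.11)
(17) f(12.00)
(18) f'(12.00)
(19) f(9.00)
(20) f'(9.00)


(1) = -61.37
(2) = 66.76
(3) = -1.17
(4) = 10.14
(5) = -100.67
(6) = 90.99
(7) = -4.33
(8) = 3.84
(9) = -259.52
(10) = 166.83
(11) = -34.72
(12) = 47.18
(13) = -0.87
(14) = 9.52
(15) = -2.80
(16) = 13.20
(17) = 3456.00
(18) = 914.92
(19) = 1370.22
(20) = 496.57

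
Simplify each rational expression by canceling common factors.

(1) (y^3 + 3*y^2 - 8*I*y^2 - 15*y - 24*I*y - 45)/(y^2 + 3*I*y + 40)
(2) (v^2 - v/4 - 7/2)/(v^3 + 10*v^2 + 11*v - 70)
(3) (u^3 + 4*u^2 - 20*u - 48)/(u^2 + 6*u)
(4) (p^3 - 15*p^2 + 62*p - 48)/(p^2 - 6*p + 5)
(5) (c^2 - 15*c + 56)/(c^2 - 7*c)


(1) = (y^2 + y*(3 - 3*I) - 9*I)/(y + 8*I)
(2) = (4*v + 7)/(4*v^2 + 48*v + 140)
(3) = (u^2 - 2*u - 8)/u
(4) = (p^2 - 14*p + 48)/(p - 5)
(5) = (c - 8)/c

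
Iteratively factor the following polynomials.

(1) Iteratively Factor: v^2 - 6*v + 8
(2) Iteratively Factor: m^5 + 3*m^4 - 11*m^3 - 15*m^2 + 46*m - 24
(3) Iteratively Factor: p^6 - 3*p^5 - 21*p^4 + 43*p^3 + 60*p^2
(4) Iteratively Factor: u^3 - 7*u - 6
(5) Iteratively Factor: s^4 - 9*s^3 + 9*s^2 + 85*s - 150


(1) = (v - 4)*(v - 2)
(2) = (m - 1)*(m^4 + 4*m^3 - 7*m^2 - 22*m + 24) = (m - 1)*(m + 4)*(m^3 - 7*m + 6) = (m - 2)*(m - 1)*(m + 4)*(m^2 + 2*m - 3) = (m - 2)*(m - 1)^2*(m + 4)*(m + 3)
(3) = (p)*(p^5 - 3*p^4 - 21*p^3 + 43*p^2 + 60*p) = p*(p + 1)*(p^4 - 4*p^3 - 17*p^2 + 60*p) = p*(p - 5)*(p + 1)*(p^3 + p^2 - 12*p) = p*(p - 5)*(p - 3)*(p + 1)*(p^2 + 4*p) = p*(p - 5)*(p - 3)*(p + 1)*(p + 4)*(p)
(4) = (u + 1)*(u^2 - u - 6) = (u - 3)*(u + 1)*(u + 2)
(5) = (s - 2)*(s^3 - 7*s^2 - 5*s + 75) = (s - 5)*(s - 2)*(s^2 - 2*s - 15) = (s - 5)*(s - 2)*(s + 3)*(s - 5)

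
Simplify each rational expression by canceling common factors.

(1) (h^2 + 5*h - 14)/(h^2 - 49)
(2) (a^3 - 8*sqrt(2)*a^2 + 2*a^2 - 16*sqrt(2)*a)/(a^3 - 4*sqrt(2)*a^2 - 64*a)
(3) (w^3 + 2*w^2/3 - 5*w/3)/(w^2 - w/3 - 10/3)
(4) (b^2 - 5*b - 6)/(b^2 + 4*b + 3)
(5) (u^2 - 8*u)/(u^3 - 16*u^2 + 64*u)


(1) = (h - 2)/(h - 7)
(2) = (a + 2)/(a + 4*sqrt(2))
(3) = (w^2 - w)/(w - 2)
(4) = (b - 6)/(b + 3)
(5) = 1/(u - 8)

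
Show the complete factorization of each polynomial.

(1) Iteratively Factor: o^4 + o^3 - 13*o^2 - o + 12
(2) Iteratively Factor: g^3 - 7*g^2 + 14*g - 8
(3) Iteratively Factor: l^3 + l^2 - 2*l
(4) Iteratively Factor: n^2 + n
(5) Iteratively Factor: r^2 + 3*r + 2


(1) = (o - 1)*(o^3 + 2*o^2 - 11*o - 12) = (o - 1)*(o + 4)*(o^2 - 2*o - 3) = (o - 1)*(o + 1)*(o + 4)*(o - 3)
(2) = (g - 2)*(g^2 - 5*g + 4) = (g - 4)*(g - 2)*(g - 1)
(3) = (l + 2)*(l^2 - l) = (l - 1)*(l + 2)*(l)
(4) = (n + 1)*(n)
(5) = (r + 1)*(r + 2)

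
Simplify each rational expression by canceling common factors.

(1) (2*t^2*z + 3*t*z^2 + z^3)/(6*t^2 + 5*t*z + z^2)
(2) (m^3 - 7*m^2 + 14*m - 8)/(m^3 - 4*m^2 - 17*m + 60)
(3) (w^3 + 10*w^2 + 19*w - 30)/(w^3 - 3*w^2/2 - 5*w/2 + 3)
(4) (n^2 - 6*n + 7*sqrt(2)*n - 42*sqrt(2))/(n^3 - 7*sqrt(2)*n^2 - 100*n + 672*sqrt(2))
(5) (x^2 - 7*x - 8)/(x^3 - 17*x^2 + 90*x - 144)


(1) = (t*z + z^2)/(3*t + z)
(2) = (m^3 - 7*m^2 + 14*m - 8)/(m^3 - 4*m^2 - 17*m + 60)
(3) = (2*w^2 + 22*w + 60)/(2*w^2 - w - 6)
(4) = (n - 6)/(n^2 - 14*sqrt(2)*n + 96)
(5) = (x + 1)/(x^2 - 9*x + 18)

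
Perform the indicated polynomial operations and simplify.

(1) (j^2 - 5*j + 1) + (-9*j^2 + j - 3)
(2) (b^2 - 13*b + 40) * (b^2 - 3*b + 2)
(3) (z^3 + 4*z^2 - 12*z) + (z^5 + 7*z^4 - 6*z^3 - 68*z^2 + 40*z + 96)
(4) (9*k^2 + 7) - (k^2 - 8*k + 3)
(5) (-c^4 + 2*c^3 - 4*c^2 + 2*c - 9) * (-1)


(1) = -8*j^2 - 4*j - 2
(2) = b^4 - 16*b^3 + 81*b^2 - 146*b + 80
(3) = z^5 + 7*z^4 - 5*z^3 - 64*z^2 + 28*z + 96
(4) = 8*k^2 + 8*k + 4
(5) = c^4 - 2*c^3 + 4*c^2 - 2*c + 9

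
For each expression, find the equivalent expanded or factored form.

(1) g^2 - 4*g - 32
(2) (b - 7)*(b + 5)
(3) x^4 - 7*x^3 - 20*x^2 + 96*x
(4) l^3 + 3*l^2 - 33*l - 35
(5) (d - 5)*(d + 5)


(1) = (g - 8)*(g + 4)
(2) = b^2 - 2*b - 35
(3) = x*(x - 8)*(x - 3)*(x + 4)
(4) = (l - 5)*(l + 1)*(l + 7)
(5) = d^2 - 25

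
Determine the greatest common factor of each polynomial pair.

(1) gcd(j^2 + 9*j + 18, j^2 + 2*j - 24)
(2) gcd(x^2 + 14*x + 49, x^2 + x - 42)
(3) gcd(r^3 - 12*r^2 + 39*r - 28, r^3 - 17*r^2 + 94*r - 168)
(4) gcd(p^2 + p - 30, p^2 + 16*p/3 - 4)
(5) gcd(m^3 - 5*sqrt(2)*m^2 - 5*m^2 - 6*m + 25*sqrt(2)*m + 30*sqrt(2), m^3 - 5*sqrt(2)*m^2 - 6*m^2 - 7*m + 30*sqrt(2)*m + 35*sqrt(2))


(1) = gcd((j + 3)*(j + 6), (j - 4)*(j + 6)) = j + 6
(2) = gcd((x + 7)^2, (x - 6)*(x + 7)) = x + 7
(3) = gcd((r - 7)*(r - 4)*(r - 1), (r - 7)*(r - 6)*(r - 4)) = r^2 - 11*r + 28
(4) = gcd((p - 5)*(p + 6), (p - 2/3)*(p + 6)) = p + 6
(5) = m^2 + m*(1 - 5*sqrt(2)) - 5*sqrt(2)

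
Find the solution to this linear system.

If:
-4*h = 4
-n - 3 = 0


Then:
h = -1
n = -3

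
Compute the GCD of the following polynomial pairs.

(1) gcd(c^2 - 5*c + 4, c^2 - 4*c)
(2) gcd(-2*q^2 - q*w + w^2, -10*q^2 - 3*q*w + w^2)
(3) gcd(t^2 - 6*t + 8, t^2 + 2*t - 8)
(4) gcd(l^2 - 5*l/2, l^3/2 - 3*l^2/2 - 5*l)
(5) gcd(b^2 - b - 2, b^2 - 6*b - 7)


(1) = gcd((c - 4)*(c - 1), c*(c - 4)) = c - 4
(2) = gcd((-2*q + w)*(q + w), (-5*q + w)*(2*q + w)) = 1
(3) = gcd((t - 4)*(t - 2), (t - 2)*(t + 4)) = t - 2
(4) = l
(5) = gcd((b - 2)*(b + 1), (b - 7)*(b + 1)) = b + 1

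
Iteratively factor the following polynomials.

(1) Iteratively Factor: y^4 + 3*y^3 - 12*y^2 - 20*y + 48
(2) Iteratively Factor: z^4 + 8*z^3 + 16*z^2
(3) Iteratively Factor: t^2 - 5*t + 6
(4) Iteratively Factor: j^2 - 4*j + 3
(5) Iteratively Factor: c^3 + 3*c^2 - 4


(1) = (y + 4)*(y^3 - y^2 - 8*y + 12) = (y - 2)*(y + 4)*(y^2 + y - 6) = (y - 2)*(y + 3)*(y + 4)*(y - 2)
(2) = (z + 4)*(z^3 + 4*z^2) = z*(z + 4)*(z^2 + 4*z) = z*(z + 4)^2*(z)
(3) = (t - 2)*(t - 3)
(4) = (j - 1)*(j - 3)
(5) = (c + 2)*(c^2 + c - 2) = (c - 1)*(c + 2)*(c + 2)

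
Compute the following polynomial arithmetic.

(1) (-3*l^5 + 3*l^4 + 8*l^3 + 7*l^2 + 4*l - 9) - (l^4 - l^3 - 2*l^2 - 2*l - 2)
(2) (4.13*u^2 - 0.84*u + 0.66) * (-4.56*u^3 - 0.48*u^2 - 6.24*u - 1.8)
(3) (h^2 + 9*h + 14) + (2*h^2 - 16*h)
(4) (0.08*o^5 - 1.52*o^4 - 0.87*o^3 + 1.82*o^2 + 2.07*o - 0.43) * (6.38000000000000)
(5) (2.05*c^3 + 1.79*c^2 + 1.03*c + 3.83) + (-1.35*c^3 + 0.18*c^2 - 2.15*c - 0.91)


(1) = -3*l^5 + 2*l^4 + 9*l^3 + 9*l^2 + 6*l - 7
(2) = -18.8328*u^5 + 1.848*u^4 - 28.3776*u^3 - 2.5092*u^2 - 2.6064*u - 1.188
(3) = 3*h^2 - 7*h + 14
(4) = 0.5104*o^5 - 9.6976*o^4 - 5.5506*o^3 + 11.6116*o^2 + 13.2066*o - 2.7434
(5) = 0.7*c^3 + 1.97*c^2 - 1.12*c + 2.92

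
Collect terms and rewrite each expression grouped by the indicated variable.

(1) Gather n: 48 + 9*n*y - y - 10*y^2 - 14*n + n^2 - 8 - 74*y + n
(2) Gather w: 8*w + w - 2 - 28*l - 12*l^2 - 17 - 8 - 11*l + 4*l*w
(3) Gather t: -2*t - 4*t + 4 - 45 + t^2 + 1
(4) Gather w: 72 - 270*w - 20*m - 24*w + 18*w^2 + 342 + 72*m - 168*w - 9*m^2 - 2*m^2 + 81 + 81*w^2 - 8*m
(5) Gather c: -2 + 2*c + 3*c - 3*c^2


(1) = n^2 + n*(9*y - 13) - 10*y^2 - 75*y + 40
(2) = -12*l^2 - 39*l + w*(4*l + 9) - 27
(3) = t^2 - 6*t - 40
(4) = -11*m^2 + 44*m + 99*w^2 - 462*w + 495
(5) = -3*c^2 + 5*c - 2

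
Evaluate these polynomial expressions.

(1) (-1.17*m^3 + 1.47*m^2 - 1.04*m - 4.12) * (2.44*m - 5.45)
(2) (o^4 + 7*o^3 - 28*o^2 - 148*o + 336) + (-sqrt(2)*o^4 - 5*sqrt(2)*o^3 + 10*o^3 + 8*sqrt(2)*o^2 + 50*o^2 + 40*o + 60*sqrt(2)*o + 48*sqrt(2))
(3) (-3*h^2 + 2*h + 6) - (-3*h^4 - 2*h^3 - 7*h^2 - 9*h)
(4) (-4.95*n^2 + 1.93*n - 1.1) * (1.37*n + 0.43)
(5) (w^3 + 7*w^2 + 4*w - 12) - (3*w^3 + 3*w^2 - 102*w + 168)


(1) = -2.8548*m^4 + 9.9633*m^3 - 10.5491*m^2 - 4.3848*m + 22.454
(2) = -sqrt(2)*o^4 + o^4 - 5*sqrt(2)*o^3 + 17*o^3 + 8*sqrt(2)*o^2 + 22*o^2 - 108*o + 60*sqrt(2)*o + 48*sqrt(2) + 336
(3) = 3*h^4 + 2*h^3 + 4*h^2 + 11*h + 6
(4) = -6.7815*n^3 + 0.5156*n^2 - 0.6771*n - 0.473
(5) = -2*w^3 + 4*w^2 + 106*w - 180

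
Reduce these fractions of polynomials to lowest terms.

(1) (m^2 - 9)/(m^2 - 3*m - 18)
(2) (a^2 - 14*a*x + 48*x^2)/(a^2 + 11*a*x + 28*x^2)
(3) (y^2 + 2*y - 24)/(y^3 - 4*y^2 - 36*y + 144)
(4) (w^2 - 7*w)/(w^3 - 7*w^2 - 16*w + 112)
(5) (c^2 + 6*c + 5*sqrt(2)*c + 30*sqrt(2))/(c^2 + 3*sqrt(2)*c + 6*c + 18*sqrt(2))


(1) = (m - 3)/(m - 6)
(2) = (a^2 - 14*a*x + 48*x^2)/(a^2 + 11*a*x + 28*x^2)
(3) = 1/(y - 6)
(4) = w/(w^2 - 16)
(5) = (c + 5*sqrt(2))/(c + 3*sqrt(2))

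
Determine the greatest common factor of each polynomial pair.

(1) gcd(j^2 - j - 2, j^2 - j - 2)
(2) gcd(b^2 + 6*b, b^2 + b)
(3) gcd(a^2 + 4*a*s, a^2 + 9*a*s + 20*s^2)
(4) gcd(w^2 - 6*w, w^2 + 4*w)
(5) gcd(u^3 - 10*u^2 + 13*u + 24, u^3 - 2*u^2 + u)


(1) = j^2 - j - 2
(2) = gcd(b*(b + 6), b*(b + 1)) = b
(3) = gcd(a*(a + 4*s), (a + 4*s)*(a + 5*s)) = a + 4*s
(4) = gcd(w*(w - 6), w*(w + 4)) = w
(5) = 1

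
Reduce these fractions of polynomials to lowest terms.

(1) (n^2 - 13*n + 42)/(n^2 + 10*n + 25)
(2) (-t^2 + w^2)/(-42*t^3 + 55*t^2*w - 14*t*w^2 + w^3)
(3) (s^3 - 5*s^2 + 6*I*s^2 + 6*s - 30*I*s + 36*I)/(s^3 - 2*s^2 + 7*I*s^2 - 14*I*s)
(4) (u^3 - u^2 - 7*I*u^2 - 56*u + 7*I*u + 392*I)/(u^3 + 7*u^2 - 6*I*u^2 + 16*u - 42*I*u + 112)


(1) = (n^2 - 13*n + 42)/(n^2 + 10*n + 25)
(2) = (t + w)/(42*t^2 - 13*t*w + w^2)
(3) = (s^2 + s*(-3 + 6*I) - 18*I)/(s^2 + 7*I*s)
(4) = (u^2 + u*(-8 - 7*I) + 56*I)/(u^2 - 6*I*u + 16)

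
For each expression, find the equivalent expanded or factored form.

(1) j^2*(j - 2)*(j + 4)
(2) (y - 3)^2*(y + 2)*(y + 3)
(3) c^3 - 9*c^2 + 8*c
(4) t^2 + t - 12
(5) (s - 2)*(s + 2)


(1) = j^4 + 2*j^3 - 8*j^2
(2) = y^4 - y^3 - 15*y^2 + 9*y + 54
(3) = c*(c - 8)*(c - 1)
(4) = (t - 3)*(t + 4)
(5) = s^2 - 4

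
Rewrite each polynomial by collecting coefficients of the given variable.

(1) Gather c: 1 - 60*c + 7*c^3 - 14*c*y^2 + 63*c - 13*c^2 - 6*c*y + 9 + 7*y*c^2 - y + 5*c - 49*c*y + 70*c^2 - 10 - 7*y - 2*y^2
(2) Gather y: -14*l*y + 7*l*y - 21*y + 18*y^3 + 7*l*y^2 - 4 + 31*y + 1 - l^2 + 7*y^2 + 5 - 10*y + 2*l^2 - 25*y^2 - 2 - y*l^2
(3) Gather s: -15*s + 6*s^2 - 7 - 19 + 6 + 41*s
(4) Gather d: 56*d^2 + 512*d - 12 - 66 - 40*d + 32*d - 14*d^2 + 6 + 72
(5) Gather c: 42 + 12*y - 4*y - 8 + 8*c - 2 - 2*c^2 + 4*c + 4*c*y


(1) = 7*c^3 + c^2*(7*y + 57) + c*(-14*y^2 - 55*y + 8) - 2*y^2 - 8*y
(2) = l^2 + 18*y^3 + y^2*(7*l - 18) + y*(-l^2 - 7*l)
(3) = 6*s^2 + 26*s - 20
(4) = 42*d^2 + 504*d
(5) = -2*c^2 + c*(4*y + 12) + 8*y + 32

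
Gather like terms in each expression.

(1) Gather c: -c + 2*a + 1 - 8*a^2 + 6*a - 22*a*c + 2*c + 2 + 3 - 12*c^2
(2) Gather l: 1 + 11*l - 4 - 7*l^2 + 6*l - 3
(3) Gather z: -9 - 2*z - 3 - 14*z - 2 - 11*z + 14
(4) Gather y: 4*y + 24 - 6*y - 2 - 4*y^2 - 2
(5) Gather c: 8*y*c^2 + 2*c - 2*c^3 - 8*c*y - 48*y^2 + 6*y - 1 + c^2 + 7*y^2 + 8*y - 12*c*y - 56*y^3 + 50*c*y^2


(1) = -8*a^2 + 8*a - 12*c^2 + c*(1 - 22*a) + 6
(2) = -7*l^2 + 17*l - 6
(3) = -27*z
(4) = -4*y^2 - 2*y + 20
(5) = -2*c^3 + c^2*(8*y + 1) + c*(50*y^2 - 20*y + 2) - 56*y^3 - 41*y^2 + 14*y - 1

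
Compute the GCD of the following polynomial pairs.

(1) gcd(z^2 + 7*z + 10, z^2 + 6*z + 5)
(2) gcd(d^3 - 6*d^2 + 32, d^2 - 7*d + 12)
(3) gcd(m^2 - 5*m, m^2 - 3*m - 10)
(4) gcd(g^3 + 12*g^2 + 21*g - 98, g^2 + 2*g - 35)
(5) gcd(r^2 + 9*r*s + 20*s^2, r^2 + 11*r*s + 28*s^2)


(1) = z + 5
(2) = d - 4
(3) = m - 5
(4) = g + 7
(5) = gcd((r + 4*s)*(r + 5*s), (r + 4*s)*(r + 7*s)) = r + 4*s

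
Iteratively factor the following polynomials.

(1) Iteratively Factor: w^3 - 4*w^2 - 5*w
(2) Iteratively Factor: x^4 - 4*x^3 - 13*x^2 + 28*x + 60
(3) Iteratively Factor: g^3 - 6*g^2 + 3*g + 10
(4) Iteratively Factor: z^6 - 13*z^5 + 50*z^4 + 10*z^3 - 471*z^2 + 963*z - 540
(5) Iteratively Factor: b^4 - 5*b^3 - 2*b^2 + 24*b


(1) = (w - 5)*(w^2 + w) = (w - 5)*(w + 1)*(w)
(2) = (x + 2)*(x^3 - 6*x^2 - x + 30) = (x - 5)*(x + 2)*(x^2 - x - 6) = (x - 5)*(x + 2)^2*(x - 3)
(3) = (g - 5)*(g^2 - g - 2) = (g - 5)*(g + 1)*(g - 2)
(4) = (z - 3)*(z^5 - 10*z^4 + 20*z^3 + 70*z^2 - 261*z + 180) = (z - 5)*(z - 3)*(z^4 - 5*z^3 - 5*z^2 + 45*z - 36) = (z - 5)*(z - 3)*(z + 3)*(z^3 - 8*z^2 + 19*z - 12) = (z - 5)*(z - 3)^2*(z + 3)*(z^2 - 5*z + 4) = (z - 5)*(z - 4)*(z - 3)^2*(z + 3)*(z - 1)
(5) = (b)*(b^3 - 5*b^2 - 2*b + 24) = b*(b + 2)*(b^2 - 7*b + 12) = b*(b - 4)*(b + 2)*(b - 3)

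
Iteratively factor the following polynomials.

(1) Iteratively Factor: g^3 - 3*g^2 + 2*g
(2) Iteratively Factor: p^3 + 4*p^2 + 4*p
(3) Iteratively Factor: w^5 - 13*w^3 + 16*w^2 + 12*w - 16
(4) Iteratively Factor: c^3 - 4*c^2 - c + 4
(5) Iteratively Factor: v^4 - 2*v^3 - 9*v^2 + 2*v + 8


(1) = (g)*(g^2 - 3*g + 2) = g*(g - 1)*(g - 2)
(2) = (p)*(p^2 + 4*p + 4) = p*(p + 2)*(p + 2)
(3) = (w + 1)*(w^4 - w^3 - 12*w^2 + 28*w - 16) = (w - 2)*(w + 1)*(w^3 + w^2 - 10*w + 8) = (w - 2)*(w + 1)*(w + 4)*(w^2 - 3*w + 2) = (w - 2)*(w - 1)*(w + 1)*(w + 4)*(w - 2)
(4) = (c + 1)*(c^2 - 5*c + 4) = (c - 4)*(c + 1)*(c - 1)
(5) = (v - 4)*(v^3 + 2*v^2 - v - 2) = (v - 4)*(v + 2)*(v^2 - 1) = (v - 4)*(v + 1)*(v + 2)*(v - 1)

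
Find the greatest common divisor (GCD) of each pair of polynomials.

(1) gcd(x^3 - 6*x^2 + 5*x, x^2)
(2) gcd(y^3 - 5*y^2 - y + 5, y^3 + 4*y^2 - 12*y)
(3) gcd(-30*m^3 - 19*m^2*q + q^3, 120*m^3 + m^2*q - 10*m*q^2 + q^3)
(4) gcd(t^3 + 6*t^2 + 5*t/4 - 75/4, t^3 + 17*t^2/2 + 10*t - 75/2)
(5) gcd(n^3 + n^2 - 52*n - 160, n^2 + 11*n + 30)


(1) = gcd(x*(x - 5)*(x - 1), x^2) = x
(2) = 1
(3) = gcd((-5*m + q)*(2*m + q)*(3*m + q), (-8*m + q)*(-5*m + q)*(3*m + q)) = -15*m^2 - 2*m*q + q^2
(4) = gcd((t - 3/2)*(t + 5/2)*(t + 5), (t - 3/2)*(t + 5)^2) = t^2 + 7*t/2 - 15/2
(5) = n + 5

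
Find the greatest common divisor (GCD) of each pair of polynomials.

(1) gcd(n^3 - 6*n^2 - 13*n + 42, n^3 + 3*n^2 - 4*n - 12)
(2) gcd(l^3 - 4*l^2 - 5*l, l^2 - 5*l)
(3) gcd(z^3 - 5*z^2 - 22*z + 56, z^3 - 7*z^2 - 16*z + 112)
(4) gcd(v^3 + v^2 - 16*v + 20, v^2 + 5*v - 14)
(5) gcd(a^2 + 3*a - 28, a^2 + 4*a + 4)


(1) = gcd((n - 7)*(n - 2)*(n + 3), (n - 2)*(n + 2)*(n + 3)) = n^2 + n - 6
(2) = l^2 - 5*l
(3) = z^2 - 3*z - 28
(4) = gcd((v - 2)^2*(v + 5), (v - 2)*(v + 7)) = v - 2
(5) = 1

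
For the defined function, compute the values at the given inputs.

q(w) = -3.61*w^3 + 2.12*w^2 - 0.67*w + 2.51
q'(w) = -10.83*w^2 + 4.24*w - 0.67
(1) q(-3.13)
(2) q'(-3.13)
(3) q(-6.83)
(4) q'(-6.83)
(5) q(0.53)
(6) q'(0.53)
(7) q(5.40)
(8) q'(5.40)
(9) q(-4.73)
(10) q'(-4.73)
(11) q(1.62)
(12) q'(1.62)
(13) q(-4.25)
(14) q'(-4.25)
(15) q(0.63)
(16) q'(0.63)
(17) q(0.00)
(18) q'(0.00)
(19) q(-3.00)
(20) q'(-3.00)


(1) = 136.07
(2) = -120.04
(3) = 1256.17
(4) = -534.84
(5) = 2.21
(6) = -1.46
(7) = -507.73
(8) = -293.58
(9) = 435.13
(10) = -263.02
(11) = -8.36
(12) = -22.22
(13) = 320.77
(14) = -214.31
(15) = 2.03
(16) = -2.30
(17) = 2.51
(18) = -0.67
(19) = 121.07
(20) = -110.86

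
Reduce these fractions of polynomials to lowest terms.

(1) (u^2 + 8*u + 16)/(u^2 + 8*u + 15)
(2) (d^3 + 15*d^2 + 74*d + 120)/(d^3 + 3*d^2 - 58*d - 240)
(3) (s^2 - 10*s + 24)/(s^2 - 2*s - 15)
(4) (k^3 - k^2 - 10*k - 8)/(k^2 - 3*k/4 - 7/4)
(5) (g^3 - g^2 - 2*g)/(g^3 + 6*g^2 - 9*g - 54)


(1) = (u^2 + 8*u + 16)/(u^2 + 8*u + 15)
(2) = (d + 4)/(d - 8)
(3) = (s^2 - 10*s + 24)/(s^2 - 2*s - 15)
(4) = (4*k^2 - 8*k - 32)/(4*k - 7)
(5) = (g^3 - g^2 - 2*g)/(g^3 + 6*g^2 - 9*g - 54)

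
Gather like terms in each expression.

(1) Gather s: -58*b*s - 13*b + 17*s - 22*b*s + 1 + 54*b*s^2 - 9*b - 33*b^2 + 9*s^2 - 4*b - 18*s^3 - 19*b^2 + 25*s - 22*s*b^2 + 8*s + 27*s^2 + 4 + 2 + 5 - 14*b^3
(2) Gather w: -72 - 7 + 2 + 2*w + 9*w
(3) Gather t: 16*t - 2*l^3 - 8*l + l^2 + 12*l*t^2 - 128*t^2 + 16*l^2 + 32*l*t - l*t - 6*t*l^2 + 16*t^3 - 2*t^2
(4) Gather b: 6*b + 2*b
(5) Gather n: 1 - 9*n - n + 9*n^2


(1) = -14*b^3 - 52*b^2 - 26*b - 18*s^3 + s^2*(54*b + 36) + s*(-22*b^2 - 80*b + 50) + 12
(2) = 11*w - 77
(3) = -2*l^3 + 17*l^2 - 8*l + 16*t^3 + t^2*(12*l - 130) + t*(-6*l^2 + 31*l + 16)
(4) = 8*b
(5) = 9*n^2 - 10*n + 1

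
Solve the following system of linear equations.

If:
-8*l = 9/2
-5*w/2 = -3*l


Then:
l = -9/16
w = -27/40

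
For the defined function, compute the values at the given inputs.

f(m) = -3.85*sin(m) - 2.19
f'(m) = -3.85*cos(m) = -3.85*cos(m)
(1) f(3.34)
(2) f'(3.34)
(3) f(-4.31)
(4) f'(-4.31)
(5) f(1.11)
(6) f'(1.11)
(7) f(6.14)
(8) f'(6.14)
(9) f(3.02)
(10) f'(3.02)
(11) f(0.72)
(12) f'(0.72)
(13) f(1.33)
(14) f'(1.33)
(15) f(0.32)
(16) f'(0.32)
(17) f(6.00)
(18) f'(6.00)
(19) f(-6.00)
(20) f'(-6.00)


(1) = -1.43
(2) = 3.77
(3) = -5.73
(4) = 1.51
(5) = -5.64
(6) = -1.71
(7) = -1.64
(8) = -3.81
(9) = -2.66
(10) = 3.82
(11) = -4.73
(12) = -2.89
(13) = -5.93
(14) = -0.92
(15) = -3.40
(16) = -3.65
(17) = -1.11
(18) = -3.70
(19) = -3.27
(20) = -3.70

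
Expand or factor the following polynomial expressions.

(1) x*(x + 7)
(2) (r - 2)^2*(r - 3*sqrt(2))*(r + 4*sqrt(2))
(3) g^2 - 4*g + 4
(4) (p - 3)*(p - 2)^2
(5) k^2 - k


(1) = x^2 + 7*x
(2) = r^4 - 4*r^3 + sqrt(2)*r^3 - 20*r^2 - 4*sqrt(2)*r^2 + 4*sqrt(2)*r + 96*r - 96
(3) = (g - 2)^2
(4) = p^3 - 7*p^2 + 16*p - 12
(5) = k*(k - 1)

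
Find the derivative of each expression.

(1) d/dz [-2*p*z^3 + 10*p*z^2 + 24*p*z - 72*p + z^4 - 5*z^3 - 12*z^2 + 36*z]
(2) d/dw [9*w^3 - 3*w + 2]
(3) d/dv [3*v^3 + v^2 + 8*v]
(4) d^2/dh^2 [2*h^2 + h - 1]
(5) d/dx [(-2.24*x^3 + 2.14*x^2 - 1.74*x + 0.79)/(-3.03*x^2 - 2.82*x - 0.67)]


(1) = -6*p*z^2 + 20*p*z + 24*p + 4*z^3 - 15*z^2 - 24*z + 36
(2) = 27*w^2 - 3
(3) = 9*v^2 + 2*v + 8
(4) = 4
(5) = (6.7872*x^4 + 12.6336*x^3 - 6.8046*x^2 + 1.9198*x + 3.3936)/(9.1809*x^4 + 17.0892*x^3 + 12.0126*x^2 + 3.7788*x + 0.4489)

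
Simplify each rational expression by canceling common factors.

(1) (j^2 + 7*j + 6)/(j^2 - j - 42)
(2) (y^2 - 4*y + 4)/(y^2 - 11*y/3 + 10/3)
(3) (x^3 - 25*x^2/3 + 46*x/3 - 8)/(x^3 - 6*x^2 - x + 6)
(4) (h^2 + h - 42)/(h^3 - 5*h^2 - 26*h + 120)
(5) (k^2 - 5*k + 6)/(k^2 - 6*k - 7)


(1) = (j + 1)/(j - 7)
(2) = (3*y - 6)/(3*y - 5)
(3) = (3*x - 4)/(3*x + 3)
(4) = (h + 7)/(h^2 + h - 20)
(5) = (k^2 - 5*k + 6)/(k^2 - 6*k - 7)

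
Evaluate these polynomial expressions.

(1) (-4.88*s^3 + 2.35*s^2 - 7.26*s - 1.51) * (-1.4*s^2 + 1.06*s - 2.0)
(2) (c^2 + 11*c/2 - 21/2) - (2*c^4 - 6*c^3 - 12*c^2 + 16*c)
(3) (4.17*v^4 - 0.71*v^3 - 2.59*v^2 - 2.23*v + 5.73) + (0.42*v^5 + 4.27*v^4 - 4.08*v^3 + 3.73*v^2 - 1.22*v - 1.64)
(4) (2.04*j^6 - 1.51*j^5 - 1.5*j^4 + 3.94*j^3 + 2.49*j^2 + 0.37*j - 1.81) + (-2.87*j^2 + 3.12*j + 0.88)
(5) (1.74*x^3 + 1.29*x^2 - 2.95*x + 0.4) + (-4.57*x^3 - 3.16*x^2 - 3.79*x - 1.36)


(1) = 6.832*s^5 - 8.4628*s^4 + 22.415*s^3 - 10.2816*s^2 + 12.9194*s + 3.02
(2) = -2*c^4 + 6*c^3 + 13*c^2 - 21*c/2 - 21/2
(3) = 0.42*v^5 + 8.44*v^4 - 4.79*v^3 + 1.14*v^2 - 3.45*v + 4.09
(4) = 2.04*j^6 - 1.51*j^5 - 1.5*j^4 + 3.94*j^3 - 0.38*j^2 + 3.49*j - 0.93
(5) = -2.83*x^3 - 1.87*x^2 - 6.74*x - 0.96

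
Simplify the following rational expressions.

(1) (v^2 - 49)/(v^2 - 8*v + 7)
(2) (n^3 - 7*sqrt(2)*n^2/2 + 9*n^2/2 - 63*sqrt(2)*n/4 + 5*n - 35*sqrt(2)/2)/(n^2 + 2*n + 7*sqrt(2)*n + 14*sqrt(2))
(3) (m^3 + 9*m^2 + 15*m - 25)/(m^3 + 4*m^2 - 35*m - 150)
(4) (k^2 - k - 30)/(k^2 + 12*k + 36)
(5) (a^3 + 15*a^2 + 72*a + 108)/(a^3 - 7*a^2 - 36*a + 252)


(1) = (v + 7)/(v - 1)
(2) = (4*n^2 + n*(10 - 14*sqrt(2)) - 35*sqrt(2))/(4*n + 28*sqrt(2))
(3) = (m - 1)/(m - 6)
(4) = (k^2 - k - 30)/(k^2 + 12*k + 36)
(5) = (a^2 + 9*a + 18)/(a^2 - 13*a + 42)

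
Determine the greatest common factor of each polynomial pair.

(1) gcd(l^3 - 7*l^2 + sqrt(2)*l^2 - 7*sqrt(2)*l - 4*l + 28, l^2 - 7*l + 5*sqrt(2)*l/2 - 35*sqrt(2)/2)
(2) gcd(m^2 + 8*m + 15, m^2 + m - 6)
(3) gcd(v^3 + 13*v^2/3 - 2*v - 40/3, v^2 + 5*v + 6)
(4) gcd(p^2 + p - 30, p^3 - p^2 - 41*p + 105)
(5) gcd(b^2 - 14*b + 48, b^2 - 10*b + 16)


(1) = gcd((l - 7)*(l - sqrt(2))*(l + 2*sqrt(2)), (l - 7)*(l + 5*sqrt(2)/2)) = l - 7
(2) = gcd((m + 3)*(m + 5), (m - 2)*(m + 3)) = m + 3
(3) = v + 2
(4) = gcd((p - 5)*(p + 6), (p - 5)*(p - 3)*(p + 7)) = p - 5
(5) = gcd((b - 8)*(b - 6), (b - 8)*(b - 2)) = b - 8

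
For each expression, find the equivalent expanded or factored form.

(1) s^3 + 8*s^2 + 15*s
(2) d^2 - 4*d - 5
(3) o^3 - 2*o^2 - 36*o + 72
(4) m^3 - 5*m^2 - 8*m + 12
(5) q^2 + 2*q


(1) = s*(s + 3)*(s + 5)
(2) = (d - 5)*(d + 1)
(3) = (o - 6)*(o - 2)*(o + 6)
(4) = (m - 6)*(m - 1)*(m + 2)
(5) = q*(q + 2)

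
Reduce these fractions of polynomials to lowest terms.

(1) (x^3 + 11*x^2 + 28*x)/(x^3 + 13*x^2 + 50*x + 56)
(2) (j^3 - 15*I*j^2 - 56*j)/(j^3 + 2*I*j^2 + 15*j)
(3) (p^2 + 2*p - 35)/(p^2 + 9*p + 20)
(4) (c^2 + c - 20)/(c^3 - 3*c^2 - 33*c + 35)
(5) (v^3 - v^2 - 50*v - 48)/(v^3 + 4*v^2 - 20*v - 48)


(1) = x/(x + 2)
(2) = (j^2 - 15*I*j - 56)/(j^2 + 2*I*j + 15)
(3) = (p^2 + 2*p - 35)/(p^2 + 9*p + 20)
(4) = (c - 4)/(c^2 - 8*c + 7)
(5) = (v^2 - 7*v - 8)/(v^2 - 2*v - 8)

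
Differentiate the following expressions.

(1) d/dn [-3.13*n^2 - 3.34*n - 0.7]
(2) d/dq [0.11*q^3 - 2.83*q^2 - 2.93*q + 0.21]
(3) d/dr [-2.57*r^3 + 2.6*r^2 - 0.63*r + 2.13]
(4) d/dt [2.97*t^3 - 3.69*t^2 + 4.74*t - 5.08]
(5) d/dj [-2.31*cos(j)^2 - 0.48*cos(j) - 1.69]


(1) = -6.26*n - 3.34
(2) = 0.33*q^2 - 5.66*q - 2.93
(3) = -7.71*r^2 + 5.2*r - 0.63
(4) = 8.91*t^2 - 7.38*t + 4.74
(5) = (4.62*cos(j) + 0.48)*sin(j)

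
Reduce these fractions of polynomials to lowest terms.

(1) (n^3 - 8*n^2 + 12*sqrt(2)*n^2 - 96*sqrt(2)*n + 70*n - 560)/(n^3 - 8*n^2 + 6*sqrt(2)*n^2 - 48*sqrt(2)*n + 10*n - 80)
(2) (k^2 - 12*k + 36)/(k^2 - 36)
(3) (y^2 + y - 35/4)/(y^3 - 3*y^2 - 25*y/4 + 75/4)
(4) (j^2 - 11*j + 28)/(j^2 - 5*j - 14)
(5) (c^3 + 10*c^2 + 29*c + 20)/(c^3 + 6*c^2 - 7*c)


(1) = (n + 7*sqrt(2))/(n + sqrt(2))
(2) = (k - 6)/(k + 6)
(3) = (2*y + 7)/(2*y^2 - y - 15)
(4) = (j - 4)/(j + 2)
(5) = (c^3 + 10*c^2 + 29*c + 20)/(c^3 + 6*c^2 - 7*c)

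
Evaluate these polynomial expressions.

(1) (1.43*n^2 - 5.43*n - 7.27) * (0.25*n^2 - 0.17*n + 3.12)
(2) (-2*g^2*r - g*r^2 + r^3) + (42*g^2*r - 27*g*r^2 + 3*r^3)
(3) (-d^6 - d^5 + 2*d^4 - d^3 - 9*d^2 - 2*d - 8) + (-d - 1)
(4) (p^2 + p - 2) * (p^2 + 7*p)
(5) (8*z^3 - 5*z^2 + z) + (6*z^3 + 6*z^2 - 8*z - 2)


(1) = 0.3575*n^4 - 1.6006*n^3 + 3.5672*n^2 - 15.7057*n - 22.6824
(2) = 40*g^2*r - 28*g*r^2 + 4*r^3
(3) = -d^6 - d^5 + 2*d^4 - d^3 - 9*d^2 - 3*d - 9
(4) = p^4 + 8*p^3 + 5*p^2 - 14*p
(5) = 14*z^3 + z^2 - 7*z - 2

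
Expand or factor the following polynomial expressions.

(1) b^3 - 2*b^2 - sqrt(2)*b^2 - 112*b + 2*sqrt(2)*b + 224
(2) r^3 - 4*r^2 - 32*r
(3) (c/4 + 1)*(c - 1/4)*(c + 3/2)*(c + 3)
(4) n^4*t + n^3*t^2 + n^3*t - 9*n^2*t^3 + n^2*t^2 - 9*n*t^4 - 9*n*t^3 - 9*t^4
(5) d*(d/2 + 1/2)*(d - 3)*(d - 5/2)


(1) = (b - 2)*(b - 8*sqrt(2))*(b + 7*sqrt(2))
(2) = r*(r - 8)*(r + 4)
(3) = c^4/4 + 33*c^3/16 + 163*c^2/32 + 99*c/32 - 9/8
(4) = (n - 3*t)*(n + t)*(n + 3*t)*(n*t + t)
(5) = d^4/2 - 9*d^3/4 + d^2 + 15*d/4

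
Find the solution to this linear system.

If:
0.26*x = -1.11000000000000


Then:
x = -4.27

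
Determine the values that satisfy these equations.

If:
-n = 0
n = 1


Then:
No Solution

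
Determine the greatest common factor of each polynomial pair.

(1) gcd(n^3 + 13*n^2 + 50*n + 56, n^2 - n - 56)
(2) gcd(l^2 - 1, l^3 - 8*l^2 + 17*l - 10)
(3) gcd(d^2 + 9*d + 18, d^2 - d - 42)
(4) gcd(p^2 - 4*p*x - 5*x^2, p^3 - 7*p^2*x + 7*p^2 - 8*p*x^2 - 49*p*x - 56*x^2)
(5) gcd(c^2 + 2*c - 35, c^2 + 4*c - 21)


(1) = n + 7
(2) = l - 1
(3) = d + 6
(4) = p + x
(5) = c + 7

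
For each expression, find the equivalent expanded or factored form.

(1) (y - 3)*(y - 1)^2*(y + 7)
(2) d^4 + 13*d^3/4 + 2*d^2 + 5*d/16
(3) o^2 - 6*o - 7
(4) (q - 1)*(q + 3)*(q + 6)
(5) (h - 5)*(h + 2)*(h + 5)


(1) = y^4 + 2*y^3 - 28*y^2 + 46*y - 21
(2) = d*(d + 1/4)*(d + 1/2)*(d + 5/2)
(3) = (o - 7)*(o + 1)
(4) = q^3 + 8*q^2 + 9*q - 18
(5) = h^3 + 2*h^2 - 25*h - 50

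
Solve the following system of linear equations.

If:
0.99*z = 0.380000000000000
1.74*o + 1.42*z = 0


Then:
o = -0.31
z = 0.38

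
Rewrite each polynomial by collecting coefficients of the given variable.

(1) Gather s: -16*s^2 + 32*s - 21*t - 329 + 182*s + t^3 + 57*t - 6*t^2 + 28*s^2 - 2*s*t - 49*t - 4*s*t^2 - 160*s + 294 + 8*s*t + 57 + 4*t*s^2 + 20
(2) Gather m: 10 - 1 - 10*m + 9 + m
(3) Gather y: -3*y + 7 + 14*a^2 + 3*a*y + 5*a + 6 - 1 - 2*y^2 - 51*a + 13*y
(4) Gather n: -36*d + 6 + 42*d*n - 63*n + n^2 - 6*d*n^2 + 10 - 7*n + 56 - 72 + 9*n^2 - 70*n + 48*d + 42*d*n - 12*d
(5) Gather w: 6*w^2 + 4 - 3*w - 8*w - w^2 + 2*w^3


(1) = s^2*(4*t + 12) + s*(-4*t^2 + 6*t + 54) + t^3 - 6*t^2 - 13*t + 42
(2) = 18 - 9*m
(3) = 14*a^2 - 46*a - 2*y^2 + y*(3*a + 10) + 12
(4) = n^2*(10 - 6*d) + n*(84*d - 140)
(5) = 2*w^3 + 5*w^2 - 11*w + 4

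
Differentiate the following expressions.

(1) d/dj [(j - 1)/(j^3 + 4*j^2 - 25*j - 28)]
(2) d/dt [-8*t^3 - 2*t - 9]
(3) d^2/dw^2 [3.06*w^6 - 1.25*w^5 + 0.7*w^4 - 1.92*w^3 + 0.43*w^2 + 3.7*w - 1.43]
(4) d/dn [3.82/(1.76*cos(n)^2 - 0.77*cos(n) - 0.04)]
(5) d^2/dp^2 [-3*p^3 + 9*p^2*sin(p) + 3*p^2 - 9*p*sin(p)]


(1) = (j^3 + 4*j^2 - 25*j - (j - 1)*(3*j^2 + 8*j - 25) - 28)/(j^3 + 4*j^2 - 25*j - 28)^2
(2) = -24*t^2 - 2
(3) = 91.8*w^4 - 25.0*w^3 + 8.4*w^2 - 11.52*w + 0.86
(4) = (13.4464*cos(n) - 2.9414)*sin(n)/(-1.76*cos(n)^2 + 0.77*cos(n) + 0.04)^2
(5) = -9*p^2*sin(p) + 9*p*sin(p) + 36*p*cos(p) - 18*p - 18*sqrt(2)*cos(p + pi/4) + 6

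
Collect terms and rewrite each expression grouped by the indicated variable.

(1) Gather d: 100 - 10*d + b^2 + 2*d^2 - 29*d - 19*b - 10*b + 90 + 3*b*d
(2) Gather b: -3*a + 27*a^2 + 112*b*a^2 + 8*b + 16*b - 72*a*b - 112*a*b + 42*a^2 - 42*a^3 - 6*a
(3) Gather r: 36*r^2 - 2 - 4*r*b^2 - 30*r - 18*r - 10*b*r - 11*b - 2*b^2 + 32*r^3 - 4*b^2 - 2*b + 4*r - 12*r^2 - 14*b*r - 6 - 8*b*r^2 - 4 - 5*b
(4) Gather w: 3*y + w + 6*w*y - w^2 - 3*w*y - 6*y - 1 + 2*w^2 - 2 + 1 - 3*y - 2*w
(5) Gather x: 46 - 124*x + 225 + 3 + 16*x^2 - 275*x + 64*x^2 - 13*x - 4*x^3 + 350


(1) = b^2 - 29*b + 2*d^2 + d*(3*b - 39) + 190
(2) = -42*a^3 + 69*a^2 - 9*a + b*(112*a^2 - 184*a + 24)
(3) = -6*b^2 - 18*b + 32*r^3 + r^2*(24 - 8*b) + r*(-4*b^2 - 24*b - 44) - 12
(4) = w^2 + w*(3*y - 1) - 6*y - 2
(5) = -4*x^3 + 80*x^2 - 412*x + 624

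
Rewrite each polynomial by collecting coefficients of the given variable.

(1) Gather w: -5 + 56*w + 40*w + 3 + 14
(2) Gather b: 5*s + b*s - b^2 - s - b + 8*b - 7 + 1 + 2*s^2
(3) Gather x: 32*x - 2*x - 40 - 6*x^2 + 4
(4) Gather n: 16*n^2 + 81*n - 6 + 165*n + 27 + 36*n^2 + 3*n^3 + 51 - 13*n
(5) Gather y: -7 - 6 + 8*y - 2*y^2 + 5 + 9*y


(1) = 96*w + 12
(2) = -b^2 + b*(s + 7) + 2*s^2 + 4*s - 6
(3) = -6*x^2 + 30*x - 36
(4) = 3*n^3 + 52*n^2 + 233*n + 72
(5) = -2*y^2 + 17*y - 8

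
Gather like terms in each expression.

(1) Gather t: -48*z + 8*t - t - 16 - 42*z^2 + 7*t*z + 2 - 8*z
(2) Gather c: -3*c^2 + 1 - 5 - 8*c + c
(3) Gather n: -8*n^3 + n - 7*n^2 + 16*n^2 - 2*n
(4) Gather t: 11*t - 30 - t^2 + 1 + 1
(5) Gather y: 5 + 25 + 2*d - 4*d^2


(1) = t*(7*z + 7) - 42*z^2 - 56*z - 14
(2) = -3*c^2 - 7*c - 4
(3) = -8*n^3 + 9*n^2 - n
(4) = -t^2 + 11*t - 28
(5) = -4*d^2 + 2*d + 30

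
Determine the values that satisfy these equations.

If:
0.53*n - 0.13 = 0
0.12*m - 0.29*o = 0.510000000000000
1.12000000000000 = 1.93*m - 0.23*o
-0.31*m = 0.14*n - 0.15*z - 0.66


Then:
m = 0.39
n = 0.25
o = -1.60
z = -3.37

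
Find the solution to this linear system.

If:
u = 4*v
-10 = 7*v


Then:
u = -40/7
v = -10/7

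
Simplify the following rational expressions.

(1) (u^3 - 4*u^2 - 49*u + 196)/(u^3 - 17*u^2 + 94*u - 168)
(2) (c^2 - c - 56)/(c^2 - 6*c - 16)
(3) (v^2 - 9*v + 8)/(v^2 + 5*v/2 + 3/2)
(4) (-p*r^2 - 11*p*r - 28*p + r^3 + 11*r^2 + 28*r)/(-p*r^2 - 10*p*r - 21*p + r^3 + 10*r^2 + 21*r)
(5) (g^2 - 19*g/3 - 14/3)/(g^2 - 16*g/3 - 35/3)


(1) = (u + 7)/(u - 6)
(2) = (c + 7)/(c + 2)
(3) = (2*v^2 - 18*v + 16)/(2*v^2 + 5*v + 3)
(4) = (r + 4)/(r + 3)
(5) = (3*g + 2)/(3*g + 5)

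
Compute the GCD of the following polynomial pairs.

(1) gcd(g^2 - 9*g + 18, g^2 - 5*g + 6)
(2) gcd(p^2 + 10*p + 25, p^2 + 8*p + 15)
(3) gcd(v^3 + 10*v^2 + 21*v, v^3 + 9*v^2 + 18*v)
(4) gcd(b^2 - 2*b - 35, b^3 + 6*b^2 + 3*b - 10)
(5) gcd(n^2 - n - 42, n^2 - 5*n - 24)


(1) = g - 3
(2) = p + 5
(3) = gcd(v*(v + 3)*(v + 7), v*(v + 3)*(v + 6)) = v^2 + 3*v
(4) = b + 5
(5) = gcd((n - 7)*(n + 6), (n - 8)*(n + 3)) = 1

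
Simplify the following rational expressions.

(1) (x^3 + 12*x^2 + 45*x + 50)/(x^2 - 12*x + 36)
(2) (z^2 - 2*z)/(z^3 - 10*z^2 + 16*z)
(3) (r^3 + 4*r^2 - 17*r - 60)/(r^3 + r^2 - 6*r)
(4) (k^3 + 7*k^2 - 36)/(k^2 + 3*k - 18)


(1) = (x^3 + 12*x^2 + 45*x + 50)/(x^2 - 12*x + 36)
(2) = 1/(z - 8)
(3) = (r^2 + r - 20)/(r^2 - 2*r)
(4) = (k^2 + k - 6)/(k - 3)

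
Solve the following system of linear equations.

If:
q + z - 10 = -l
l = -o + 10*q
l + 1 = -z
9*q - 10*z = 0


Then:
l = -109/10
o = 1209/10
q = 11
z = 99/10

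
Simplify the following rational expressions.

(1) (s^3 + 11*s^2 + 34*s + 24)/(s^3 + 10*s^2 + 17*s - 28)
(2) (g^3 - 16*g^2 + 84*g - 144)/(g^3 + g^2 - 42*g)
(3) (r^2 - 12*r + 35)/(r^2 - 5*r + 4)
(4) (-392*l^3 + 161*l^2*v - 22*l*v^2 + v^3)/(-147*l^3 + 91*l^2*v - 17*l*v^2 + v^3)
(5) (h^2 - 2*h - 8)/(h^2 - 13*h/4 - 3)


(1) = (s^2 + 7*s + 6)/(s^2 + 6*s - 7)
(2) = (g^2 - 10*g + 24)/(g^2 + 7*g)
(3) = (r^2 - 12*r + 35)/(r^2 - 5*r + 4)
(4) = (-8*l + v)/(-3*l + v)
(5) = (4*h + 8)/(4*h + 3)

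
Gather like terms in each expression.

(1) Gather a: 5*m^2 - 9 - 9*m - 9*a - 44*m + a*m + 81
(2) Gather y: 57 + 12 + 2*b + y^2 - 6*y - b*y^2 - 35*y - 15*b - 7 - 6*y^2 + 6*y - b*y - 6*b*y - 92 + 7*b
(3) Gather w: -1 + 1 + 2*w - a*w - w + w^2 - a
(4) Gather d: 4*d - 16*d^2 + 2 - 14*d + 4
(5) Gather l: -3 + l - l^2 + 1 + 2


(1) = a*(m - 9) + 5*m^2 - 53*m + 72
(2) = -6*b + y^2*(-b - 5) + y*(-7*b - 35) - 30
(3) = -a + w^2 + w*(1 - a)
(4) = -16*d^2 - 10*d + 6
(5) = -l^2 + l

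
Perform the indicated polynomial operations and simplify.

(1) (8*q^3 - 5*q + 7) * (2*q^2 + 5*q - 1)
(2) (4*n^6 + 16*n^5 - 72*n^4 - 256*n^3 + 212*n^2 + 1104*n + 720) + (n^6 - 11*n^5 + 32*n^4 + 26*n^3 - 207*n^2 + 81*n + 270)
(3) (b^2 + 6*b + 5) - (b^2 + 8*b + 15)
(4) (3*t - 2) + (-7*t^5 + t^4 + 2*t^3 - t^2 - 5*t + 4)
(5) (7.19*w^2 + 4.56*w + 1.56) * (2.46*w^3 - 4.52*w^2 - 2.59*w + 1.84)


(1) = 16*q^5 + 40*q^4 - 18*q^3 - 11*q^2 + 40*q - 7
(2) = 5*n^6 + 5*n^5 - 40*n^4 - 230*n^3 + 5*n^2 + 1185*n + 990
(3) = -2*b - 10
(4) = -7*t^5 + t^4 + 2*t^3 - t^2 - 2*t + 2
(5) = 17.6874*w^5 - 21.2812*w^4 - 35.3957*w^3 - 5.632*w^2 + 4.35*w + 2.8704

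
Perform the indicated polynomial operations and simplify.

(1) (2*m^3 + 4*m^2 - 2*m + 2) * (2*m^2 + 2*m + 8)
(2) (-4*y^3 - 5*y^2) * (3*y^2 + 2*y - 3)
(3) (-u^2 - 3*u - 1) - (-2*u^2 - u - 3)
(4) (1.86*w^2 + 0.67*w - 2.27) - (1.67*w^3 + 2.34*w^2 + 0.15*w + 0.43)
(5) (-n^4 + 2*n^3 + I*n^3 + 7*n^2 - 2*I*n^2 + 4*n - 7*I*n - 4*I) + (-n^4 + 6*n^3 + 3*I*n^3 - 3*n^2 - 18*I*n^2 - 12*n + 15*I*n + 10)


(1) = 4*m^5 + 12*m^4 + 20*m^3 + 32*m^2 - 12*m + 16
(2) = -12*y^5 - 23*y^4 + 2*y^3 + 15*y^2
(3) = u^2 - 2*u + 2
(4) = -1.67*w^3 - 0.48*w^2 + 0.52*w - 2.7
(5) = -2*n^4 + 8*n^3 + 4*I*n^3 + 4*n^2 - 20*I*n^2 - 8*n + 8*I*n + 10 - 4*I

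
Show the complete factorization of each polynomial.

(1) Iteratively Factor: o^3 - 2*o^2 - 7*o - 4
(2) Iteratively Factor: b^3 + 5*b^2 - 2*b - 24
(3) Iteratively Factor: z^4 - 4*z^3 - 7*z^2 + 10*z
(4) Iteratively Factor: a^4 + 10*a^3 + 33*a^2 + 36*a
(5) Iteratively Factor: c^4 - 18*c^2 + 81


(1) = (o - 4)*(o^2 + 2*o + 1) = (o - 4)*(o + 1)*(o + 1)
(2) = (b - 2)*(b^2 + 7*b + 12) = (b - 2)*(b + 4)*(b + 3)
(3) = (z + 2)*(z^3 - 6*z^2 + 5*z) = (z - 1)*(z + 2)*(z^2 - 5*z) = z*(z - 1)*(z + 2)*(z - 5)
(4) = (a + 3)*(a^3 + 7*a^2 + 12*a) = (a + 3)^2*(a^2 + 4*a) = a*(a + 3)^2*(a + 4)
(5) = (c - 3)*(c^3 + 3*c^2 - 9*c - 27) = (c - 3)^2*(c^2 + 6*c + 9) = (c - 3)^2*(c + 3)*(c + 3)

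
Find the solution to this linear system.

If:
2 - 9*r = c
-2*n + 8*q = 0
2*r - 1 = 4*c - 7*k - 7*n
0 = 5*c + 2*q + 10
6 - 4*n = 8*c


Then:
c = -43/16
k = -101/12
n = 55/8
q = 55/32
r = 25/48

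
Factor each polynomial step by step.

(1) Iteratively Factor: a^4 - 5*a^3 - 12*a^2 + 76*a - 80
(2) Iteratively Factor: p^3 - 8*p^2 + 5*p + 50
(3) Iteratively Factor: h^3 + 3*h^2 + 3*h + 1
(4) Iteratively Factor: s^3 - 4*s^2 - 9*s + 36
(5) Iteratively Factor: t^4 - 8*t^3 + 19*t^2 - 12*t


(1) = (a - 5)*(a^3 - 12*a + 16) = (a - 5)*(a - 2)*(a^2 + 2*a - 8) = (a - 5)*(a - 2)^2*(a + 4)
(2) = (p - 5)*(p^2 - 3*p - 10) = (p - 5)^2*(p + 2)
(3) = (h + 1)*(h^2 + 2*h + 1) = (h + 1)^2*(h + 1)
(4) = (s - 3)*(s^2 - s - 12) = (s - 4)*(s - 3)*(s + 3)
(5) = (t - 3)*(t^3 - 5*t^2 + 4*t) = (t - 3)*(t - 1)*(t^2 - 4*t) = (t - 4)*(t - 3)*(t - 1)*(t)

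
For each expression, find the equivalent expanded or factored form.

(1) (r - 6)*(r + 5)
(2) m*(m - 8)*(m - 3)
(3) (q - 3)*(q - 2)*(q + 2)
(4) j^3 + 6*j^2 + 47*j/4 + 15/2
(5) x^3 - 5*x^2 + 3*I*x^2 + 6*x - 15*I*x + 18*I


(1) = r^2 - r - 30
(2) = m^3 - 11*m^2 + 24*m
(3) = q^3 - 3*q^2 - 4*q + 12
(4) = (j + 3/2)*(j + 2)*(j + 5/2)
(5) = (x - 3)*(x - 2)*(x + 3*I)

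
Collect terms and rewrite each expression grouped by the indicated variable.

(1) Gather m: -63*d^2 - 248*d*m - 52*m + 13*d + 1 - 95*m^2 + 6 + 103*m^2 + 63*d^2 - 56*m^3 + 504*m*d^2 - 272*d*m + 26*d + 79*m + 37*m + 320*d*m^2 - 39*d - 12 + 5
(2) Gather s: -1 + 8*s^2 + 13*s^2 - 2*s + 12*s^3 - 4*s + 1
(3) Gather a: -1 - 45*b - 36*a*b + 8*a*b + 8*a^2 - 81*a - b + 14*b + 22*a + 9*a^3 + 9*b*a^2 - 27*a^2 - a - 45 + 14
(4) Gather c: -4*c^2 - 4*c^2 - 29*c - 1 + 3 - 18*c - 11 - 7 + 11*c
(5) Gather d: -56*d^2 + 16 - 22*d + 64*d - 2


(1) = -56*m^3 + m^2*(320*d + 8) + m*(504*d^2 - 520*d + 64)
(2) = 12*s^3 + 21*s^2 - 6*s
(3) = 9*a^3 + a^2*(9*b - 19) + a*(-28*b - 60) - 32*b - 32
(4) = -8*c^2 - 36*c - 16
(5) = -56*d^2 + 42*d + 14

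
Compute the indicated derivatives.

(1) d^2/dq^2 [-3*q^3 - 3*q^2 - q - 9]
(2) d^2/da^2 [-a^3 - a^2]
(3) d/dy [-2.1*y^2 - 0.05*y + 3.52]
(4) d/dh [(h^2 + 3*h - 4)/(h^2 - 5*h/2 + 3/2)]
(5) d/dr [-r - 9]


(1) = -18*q - 6
(2) = -6*a - 2
(3) = -4.2*y - 0.05
(4) = -22/(4*h^2 - 12*h + 9)
(5) = -1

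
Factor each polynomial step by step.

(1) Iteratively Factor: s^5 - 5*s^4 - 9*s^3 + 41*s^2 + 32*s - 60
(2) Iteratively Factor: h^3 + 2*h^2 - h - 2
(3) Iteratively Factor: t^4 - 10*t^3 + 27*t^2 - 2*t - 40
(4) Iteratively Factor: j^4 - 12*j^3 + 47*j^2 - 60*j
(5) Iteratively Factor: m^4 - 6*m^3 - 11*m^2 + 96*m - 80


(1) = (s + 2)*(s^4 - 7*s^3 + 5*s^2 + 31*s - 30) = (s - 1)*(s + 2)*(s^3 - 6*s^2 - s + 30) = (s - 3)*(s - 1)*(s + 2)*(s^2 - 3*s - 10) = (s - 5)*(s - 3)*(s - 1)*(s + 2)*(s + 2)
(2) = (h + 1)*(h^2 + h - 2) = (h + 1)*(h + 2)*(h - 1)
(3) = (t - 4)*(t^3 - 6*t^2 + 3*t + 10) = (t - 5)*(t - 4)*(t^2 - t - 2) = (t - 5)*(t - 4)*(t + 1)*(t - 2)
(4) = (j - 3)*(j^3 - 9*j^2 + 20*j) = (j - 5)*(j - 3)*(j^2 - 4*j) = (j - 5)*(j - 4)*(j - 3)*(j)
(5) = (m + 4)*(m^3 - 10*m^2 + 29*m - 20) = (m - 1)*(m + 4)*(m^2 - 9*m + 20) = (m - 5)*(m - 1)*(m + 4)*(m - 4)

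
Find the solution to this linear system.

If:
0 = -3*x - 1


Then:
x = -1/3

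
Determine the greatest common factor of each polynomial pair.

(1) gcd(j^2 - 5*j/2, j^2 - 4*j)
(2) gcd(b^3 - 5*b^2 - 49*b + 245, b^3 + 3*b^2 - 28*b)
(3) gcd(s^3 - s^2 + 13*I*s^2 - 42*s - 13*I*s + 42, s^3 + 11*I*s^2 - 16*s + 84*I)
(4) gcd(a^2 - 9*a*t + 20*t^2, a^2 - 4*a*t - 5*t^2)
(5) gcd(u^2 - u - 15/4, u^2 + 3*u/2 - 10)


(1) = j
(2) = b + 7
(3) = s^2 + 13*I*s - 42
(4) = gcd((a - 5*t)*(a - 4*t), (a - 5*t)*(a + t)) = -a + 5*t
(5) = gcd((u - 5/2)*(u + 3/2), (u - 5/2)*(u + 4)) = u - 5/2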